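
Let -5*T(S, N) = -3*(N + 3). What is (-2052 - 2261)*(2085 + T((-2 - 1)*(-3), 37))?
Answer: -9096117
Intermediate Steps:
T(S, N) = 9/5 + 3*N/5 (T(S, N) = -(-3)*(N + 3)/5 = -(-3)*(3 + N)/5 = -(-9 - 3*N)/5 = 9/5 + 3*N/5)
(-2052 - 2261)*(2085 + T((-2 - 1)*(-3), 37)) = (-2052 - 2261)*(2085 + (9/5 + (⅗)*37)) = -4313*(2085 + (9/5 + 111/5)) = -4313*(2085 + 24) = -4313*2109 = -9096117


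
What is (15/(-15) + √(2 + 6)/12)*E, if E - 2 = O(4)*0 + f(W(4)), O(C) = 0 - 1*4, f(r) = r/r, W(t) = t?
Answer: -3 + √2/2 ≈ -2.2929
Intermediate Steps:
f(r) = 1
O(C) = -4 (O(C) = 0 - 4 = -4)
E = 3 (E = 2 + (-4*0 + 1) = 2 + (0 + 1) = 2 + 1 = 3)
(15/(-15) + √(2 + 6)/12)*E = (15/(-15) + √(2 + 6)/12)*3 = (15*(-1/15) + √8*(1/12))*3 = (-1 + (2*√2)*(1/12))*3 = (-1 + √2/6)*3 = -3 + √2/2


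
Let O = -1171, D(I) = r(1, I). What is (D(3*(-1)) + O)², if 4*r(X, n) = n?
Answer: 21967969/16 ≈ 1.3730e+6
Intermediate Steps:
r(X, n) = n/4
D(I) = I/4
(D(3*(-1)) + O)² = ((3*(-1))/4 - 1171)² = ((¼)*(-3) - 1171)² = (-¾ - 1171)² = (-4687/4)² = 21967969/16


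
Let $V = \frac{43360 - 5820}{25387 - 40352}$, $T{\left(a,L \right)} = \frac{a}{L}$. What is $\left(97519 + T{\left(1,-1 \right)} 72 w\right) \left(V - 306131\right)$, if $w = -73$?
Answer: $- \frac{94168373915025}{2993} \approx -3.1463 \cdot 10^{10}$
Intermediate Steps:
$V = - \frac{7508}{2993}$ ($V = \frac{37540}{-14965} = 37540 \left(- \frac{1}{14965}\right) = - \frac{7508}{2993} \approx -2.5085$)
$\left(97519 + T{\left(1,-1 \right)} 72 w\right) \left(V - 306131\right) = \left(97519 + 1 \frac{1}{-1} \cdot 72 \left(-73\right)\right) \left(- \frac{7508}{2993} - 306131\right) = \left(97519 + 1 \left(-1\right) 72 \left(-73\right)\right) \left(- \frac{916257591}{2993}\right) = \left(97519 + \left(-1\right) 72 \left(-73\right)\right) \left(- \frac{916257591}{2993}\right) = \left(97519 - -5256\right) \left(- \frac{916257591}{2993}\right) = \left(97519 + 5256\right) \left(- \frac{916257591}{2993}\right) = 102775 \left(- \frac{916257591}{2993}\right) = - \frac{94168373915025}{2993}$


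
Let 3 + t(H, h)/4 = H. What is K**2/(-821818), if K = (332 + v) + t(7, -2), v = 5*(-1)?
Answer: -117649/821818 ≈ -0.14316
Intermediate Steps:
t(H, h) = -12 + 4*H
v = -5
K = 343 (K = (332 - 5) + (-12 + 4*7) = 327 + (-12 + 28) = 327 + 16 = 343)
K**2/(-821818) = 343**2/(-821818) = 117649*(-1/821818) = -117649/821818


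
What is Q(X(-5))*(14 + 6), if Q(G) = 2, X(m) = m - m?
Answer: 40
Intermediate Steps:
X(m) = 0
Q(X(-5))*(14 + 6) = 2*(14 + 6) = 2*20 = 40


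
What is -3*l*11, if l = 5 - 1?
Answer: -132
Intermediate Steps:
l = 4
-3*l*11 = -3*4*11 = -12*11 = -132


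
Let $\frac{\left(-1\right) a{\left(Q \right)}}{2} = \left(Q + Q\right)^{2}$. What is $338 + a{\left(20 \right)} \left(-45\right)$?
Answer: $144338$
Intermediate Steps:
$a{\left(Q \right)} = - 8 Q^{2}$ ($a{\left(Q \right)} = - 2 \left(Q + Q\right)^{2} = - 2 \left(2 Q\right)^{2} = - 2 \cdot 4 Q^{2} = - 8 Q^{2}$)
$338 + a{\left(20 \right)} \left(-45\right) = 338 + - 8 \cdot 20^{2} \left(-45\right) = 338 + \left(-8\right) 400 \left(-45\right) = 338 - -144000 = 338 + 144000 = 144338$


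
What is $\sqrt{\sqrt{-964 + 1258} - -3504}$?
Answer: $\sqrt{3504 + 7 \sqrt{6}} \approx 59.339$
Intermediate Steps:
$\sqrt{\sqrt{-964 + 1258} - -3504} = \sqrt{\sqrt{294} + 3504} = \sqrt{7 \sqrt{6} + 3504} = \sqrt{3504 + 7 \sqrt{6}}$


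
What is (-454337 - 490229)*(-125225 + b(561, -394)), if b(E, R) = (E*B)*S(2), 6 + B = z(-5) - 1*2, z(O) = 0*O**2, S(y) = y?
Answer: 126761701766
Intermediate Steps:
z(O) = 0
B = -8 (B = -6 + (0 - 1*2) = -6 + (0 - 2) = -6 - 2 = -8)
b(E, R) = -16*E (b(E, R) = (E*(-8))*2 = -8*E*2 = -16*E)
(-454337 - 490229)*(-125225 + b(561, -394)) = (-454337 - 490229)*(-125225 - 16*561) = -944566*(-125225 - 8976) = -944566*(-134201) = 126761701766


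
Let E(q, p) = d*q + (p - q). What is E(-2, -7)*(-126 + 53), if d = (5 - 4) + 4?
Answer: 1095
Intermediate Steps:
d = 5 (d = 1 + 4 = 5)
E(q, p) = p + 4*q (E(q, p) = 5*q + (p - q) = p + 4*q)
E(-2, -7)*(-126 + 53) = (-7 + 4*(-2))*(-126 + 53) = (-7 - 8)*(-73) = -15*(-73) = 1095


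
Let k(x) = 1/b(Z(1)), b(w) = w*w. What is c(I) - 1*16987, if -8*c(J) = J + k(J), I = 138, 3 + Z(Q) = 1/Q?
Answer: -544137/32 ≈ -17004.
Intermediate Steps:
Z(Q) = -3 + 1/Q
b(w) = w**2
k(x) = 1/4 (k(x) = 1/((-3 + 1/1)**2) = 1/((-3 + 1)**2) = 1/((-2)**2) = 1/4)
c(J) = -1/32 - J/8 (c(J) = -(J + 1/4)/8 = -(1/4 + J)/8 = -1/32 - J/8)
c(I) - 1*16987 = (-1/32 - 1/8*138) - 1*16987 = (-1/32 - 69/4) - 16987 = -553/32 - 16987 = -544137/32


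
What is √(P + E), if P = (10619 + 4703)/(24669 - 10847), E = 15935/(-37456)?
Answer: √2860767814501781/64714604 ≈ 0.82649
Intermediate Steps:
E = -15935/37456 (E = 15935*(-1/37456) = -15935/37456 ≈ -0.42543)
P = 7661/6911 (P = 15322/13822 = 15322*(1/13822) = 7661/6911 ≈ 1.1085)
√(P + E) = √(7661/6911 - 15935/37456) = √(176823631/258858416) = √2860767814501781/64714604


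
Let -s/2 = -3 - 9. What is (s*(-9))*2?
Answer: -432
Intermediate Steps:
s = 24 (s = -2*(-3 - 9) = -2*(-12) = 24)
(s*(-9))*2 = (24*(-9))*2 = -216*2 = -432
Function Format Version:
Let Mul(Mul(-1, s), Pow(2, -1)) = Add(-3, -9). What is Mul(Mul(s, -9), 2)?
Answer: -432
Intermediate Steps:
s = 24 (s = Mul(-2, Add(-3, -9)) = Mul(-2, -12) = 24)
Mul(Mul(s, -9), 2) = Mul(Mul(24, -9), 2) = Mul(-216, 2) = -432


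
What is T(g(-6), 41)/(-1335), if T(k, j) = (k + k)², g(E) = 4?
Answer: -64/1335 ≈ -0.047940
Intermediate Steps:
T(k, j) = 4*k² (T(k, j) = (2*k)² = 4*k²)
T(g(-6), 41)/(-1335) = (4*4²)/(-1335) = (4*16)*(-1/1335) = 64*(-1/1335) = -64/1335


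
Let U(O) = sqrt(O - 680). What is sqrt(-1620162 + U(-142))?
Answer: sqrt(-1620162 + I*sqrt(822)) ≈ 0.01 + 1272.9*I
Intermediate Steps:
U(O) = sqrt(-680 + O)
sqrt(-1620162 + U(-142)) = sqrt(-1620162 + sqrt(-680 - 142)) = sqrt(-1620162 + sqrt(-822)) = sqrt(-1620162 + I*sqrt(822))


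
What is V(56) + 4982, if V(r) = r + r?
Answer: 5094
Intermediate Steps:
V(r) = 2*r
V(56) + 4982 = 2*56 + 4982 = 112 + 4982 = 5094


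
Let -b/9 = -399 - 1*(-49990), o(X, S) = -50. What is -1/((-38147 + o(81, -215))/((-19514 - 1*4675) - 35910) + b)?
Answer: 60099/26823287384 ≈ 2.2406e-6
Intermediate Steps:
b = -446319 (b = -9*(-399 - 1*(-49990)) = -9*(-399 + 49990) = -9*49591 = -446319)
-1/((-38147 + o(81, -215))/((-19514 - 1*4675) - 35910) + b) = -1/((-38147 - 50)/((-19514 - 1*4675) - 35910) - 446319) = -1/(-38197/((-19514 - 4675) - 35910) - 446319) = -1/(-38197/(-24189 - 35910) - 446319) = -1/(-38197/(-60099) - 446319) = -1/(-38197*(-1/60099) - 446319) = -1/(38197/60099 - 446319) = -1/(-26823287384/60099) = -1*(-60099/26823287384) = 60099/26823287384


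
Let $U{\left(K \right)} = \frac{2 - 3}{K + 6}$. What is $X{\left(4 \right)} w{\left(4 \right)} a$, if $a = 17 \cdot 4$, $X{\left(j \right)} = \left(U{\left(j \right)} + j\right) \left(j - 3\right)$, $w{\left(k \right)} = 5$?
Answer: $1326$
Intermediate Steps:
$U{\left(K \right)} = - \frac{1}{6 + K}$
$X{\left(j \right)} = \left(-3 + j\right) \left(j - \frac{1}{6 + j}\right)$ ($X{\left(j \right)} = \left(- \frac{1}{6 + j} + j\right) \left(j - 3\right) = \left(j - \frac{1}{6 + j}\right) \left(-3 + j\right) = \left(-3 + j\right) \left(j - \frac{1}{6 + j}\right)$)
$a = 68$
$X{\left(4 \right)} w{\left(4 \right)} a = \frac{3 - 4 + 4 \left(-3 + 4\right) \left(6 + 4\right)}{6 + 4} \cdot 5 \cdot 68 = \frac{3 - 4 + 4 \cdot 1 \cdot 10}{10} \cdot 5 \cdot 68 = \frac{3 - 4 + 40}{10} \cdot 5 \cdot 68 = \frac{1}{10} \cdot 39 \cdot 5 \cdot 68 = \frac{39}{10} \cdot 5 \cdot 68 = \frac{39}{2} \cdot 68 = 1326$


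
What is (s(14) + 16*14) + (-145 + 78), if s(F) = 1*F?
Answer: 171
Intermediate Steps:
s(F) = F
(s(14) + 16*14) + (-145 + 78) = (14 + 16*14) + (-145 + 78) = (14 + 224) - 67 = 238 - 67 = 171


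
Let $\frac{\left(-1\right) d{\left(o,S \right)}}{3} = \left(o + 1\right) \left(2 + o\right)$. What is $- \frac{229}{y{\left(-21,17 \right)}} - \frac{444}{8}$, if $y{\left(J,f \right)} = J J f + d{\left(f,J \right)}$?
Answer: $- \frac{718739}{12942} \approx -55.535$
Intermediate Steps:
$d{\left(o,S \right)} = - 3 \left(1 + o\right) \left(2 + o\right)$ ($d{\left(o,S \right)} = - 3 \left(o + 1\right) \left(2 + o\right) = - 3 \left(1 + o\right) \left(2 + o\right)$)
$y{\left(J,f \right)} = -6 - 9 f - 3 f^{2} + f J^{2}$ ($y{\left(J,f \right)} = J J f - \left(6 + 3 f^{2} + 9 f\right) = J^{2} f - \left(6 + 3 f^{2} + 9 f\right) = f J^{2} - \left(6 + 3 f^{2} + 9 f\right) = -6 - 9 f - 3 f^{2} + f J^{2}$)
$- \frac{229}{y{\left(-21,17 \right)}} - \frac{444}{8} = - \frac{229}{-6 - 153 - 3 \cdot 17^{2} + 17 \left(-21\right)^{2}} - \frac{444}{8} = - \frac{229}{-6 - 153 - 867 + 17 \cdot 441} - \frac{111}{2} = - \frac{229}{-6 - 153 - 867 + 7497} - \frac{111}{2} = - \frac{229}{6471} - \frac{111}{2} = - \frac{718739}{12942}$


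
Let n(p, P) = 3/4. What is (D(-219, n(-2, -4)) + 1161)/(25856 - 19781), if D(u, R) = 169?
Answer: 266/1215 ≈ 0.21893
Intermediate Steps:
n(p, P) = ¾ (n(p, P) = 3*(¼) = ¾)
(D(-219, n(-2, -4)) + 1161)/(25856 - 19781) = (169 + 1161)/(25856 - 19781) = 1330/6075 = 1330*(1/6075) = 266/1215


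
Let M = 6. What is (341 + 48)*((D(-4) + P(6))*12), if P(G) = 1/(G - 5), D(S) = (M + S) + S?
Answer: -4668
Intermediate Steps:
D(S) = 6 + 2*S (D(S) = (6 + S) + S = 6 + 2*S)
P(G) = 1/(-5 + G)
(341 + 48)*((D(-4) + P(6))*12) = (341 + 48)*(((6 + 2*(-4)) + 1/(-5 + 6))*12) = 389*(((6 - 8) + 1/1)*12) = 389*((-2 + 1)*12) = 389*(-1*12) = 389*(-12) = -4668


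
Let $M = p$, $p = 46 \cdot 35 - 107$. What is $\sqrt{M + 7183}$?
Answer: $\sqrt{8686} \approx 93.199$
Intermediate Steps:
$p = 1503$ ($p = 1610 - 107 = 1503$)
$M = 1503$
$\sqrt{M + 7183} = \sqrt{1503 + 7183} = \sqrt{8686}$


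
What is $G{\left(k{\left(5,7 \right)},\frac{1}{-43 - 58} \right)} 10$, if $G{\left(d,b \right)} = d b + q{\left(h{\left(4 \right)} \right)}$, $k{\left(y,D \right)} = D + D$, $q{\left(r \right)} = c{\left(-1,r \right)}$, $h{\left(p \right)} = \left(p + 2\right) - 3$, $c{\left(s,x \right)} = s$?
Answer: $- \frac{1150}{101} \approx -11.386$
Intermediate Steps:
$h{\left(p \right)} = -1 + p$ ($h{\left(p \right)} = \left(2 + p\right) - 3 = -1 + p$)
$q{\left(r \right)} = -1$
$k{\left(y,D \right)} = 2 D$
$G{\left(d,b \right)} = -1 + b d$ ($G{\left(d,b \right)} = d b - 1 = b d - 1 = -1 + b d$)
$G{\left(k{\left(5,7 \right)},\frac{1}{-43 - 58} \right)} 10 = \left(-1 + \frac{2 \cdot 7}{-43 - 58}\right) 10 = \left(-1 + \frac{1}{-101} \cdot 14\right) 10 = \left(-1 - \frac{14}{101}\right) 10 = \left(- \frac{115}{101}\right) 10 = - \frac{1150}{101}$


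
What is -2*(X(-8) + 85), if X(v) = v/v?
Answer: -172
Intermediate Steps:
X(v) = 1
-2*(X(-8) + 85) = -2*(1 + 85) = -2*86 = -172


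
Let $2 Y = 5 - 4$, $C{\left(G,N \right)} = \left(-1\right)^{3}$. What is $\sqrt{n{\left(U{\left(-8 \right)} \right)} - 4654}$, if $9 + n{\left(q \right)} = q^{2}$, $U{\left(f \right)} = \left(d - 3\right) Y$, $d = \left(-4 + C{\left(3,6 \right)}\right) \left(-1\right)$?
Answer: $3 i \sqrt{518} \approx 68.279 i$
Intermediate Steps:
$C{\left(G,N \right)} = -1$
$Y = \frac{1}{2}$ ($Y = \frac{5 - 4}{2} = \frac{1}{2} \cdot 1 = \frac{1}{2} \approx 0.5$)
$d = 5$ ($d = \left(-4 - 1\right) \left(-1\right) = \left(-5\right) \left(-1\right) = 5$)
$U{\left(f \right)} = 1$ ($U{\left(f \right)} = \left(5 - 3\right) \frac{1}{2} = 2 \cdot \frac{1}{2} = 1$)
$n{\left(q \right)} = -9 + q^{2}$
$\sqrt{n{\left(U{\left(-8 \right)} \right)} - 4654} = \sqrt{\left(-9 + 1^{2}\right) - 4654} = \sqrt{\left(-9 + 1\right) - 4654} = \sqrt{-8 - 4654} = \sqrt{-4662} = 3 i \sqrt{518}$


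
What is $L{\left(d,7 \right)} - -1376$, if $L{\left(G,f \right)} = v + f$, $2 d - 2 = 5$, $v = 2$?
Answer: $1385$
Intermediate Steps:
$d = \frac{7}{2}$ ($d = 1 + \frac{1}{2} \cdot 5 = 1 + \frac{5}{2} = \frac{7}{2} \approx 3.5$)
$L{\left(G,f \right)} = 2 + f$
$L{\left(d,7 \right)} - -1376 = \left(2 + 7\right) - -1376 = 9 + 1376 = 1385$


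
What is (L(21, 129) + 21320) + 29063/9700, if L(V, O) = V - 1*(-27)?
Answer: 207298663/9700 ≈ 21371.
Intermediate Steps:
L(V, O) = 27 + V (L(V, O) = V + 27 = 27 + V)
(L(21, 129) + 21320) + 29063/9700 = ((27 + 21) + 21320) + 29063/9700 = (48 + 21320) + 29063*(1/9700) = 21368 + 29063/9700 = 207298663/9700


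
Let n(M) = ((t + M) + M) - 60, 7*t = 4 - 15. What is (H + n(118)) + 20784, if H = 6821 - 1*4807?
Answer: 160807/7 ≈ 22972.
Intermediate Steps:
t = -11/7 (t = (4 - 15)/7 = (1/7)*(-11) = -11/7 ≈ -1.5714)
n(M) = -431/7 + 2*M (n(M) = ((-11/7 + M) + M) - 60 = (-11/7 + 2*M) - 60 = -431/7 + 2*M)
H = 2014 (H = 6821 - 4807 = 2014)
(H + n(118)) + 20784 = (2014 + (-431/7 + 2*118)) + 20784 = (2014 + (-431/7 + 236)) + 20784 = (2014 + 1221/7) + 20784 = 15319/7 + 20784 = 160807/7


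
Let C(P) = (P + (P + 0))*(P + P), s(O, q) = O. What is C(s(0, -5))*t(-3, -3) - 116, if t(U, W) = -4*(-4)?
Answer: -116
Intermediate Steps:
t(U, W) = 16
C(P) = 4*P**2 (C(P) = (P + P)*(2*P) = (2*P)*(2*P) = 4*P**2)
C(s(0, -5))*t(-3, -3) - 116 = (4*0**2)*16 - 116 = (4*0)*16 - 116 = 0*16 - 116 = 0 - 116 = -116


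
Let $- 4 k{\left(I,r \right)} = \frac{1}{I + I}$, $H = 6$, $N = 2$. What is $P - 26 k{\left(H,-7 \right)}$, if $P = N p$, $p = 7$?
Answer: $\frac{349}{24} \approx 14.542$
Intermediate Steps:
$P = 14$ ($P = 2 \cdot 7 = 14$)
$k{\left(I,r \right)} = - \frac{1}{8 I}$ ($k{\left(I,r \right)} = - \frac{1}{4 \left(I + I\right)} = - \frac{1}{4 \cdot 2 I} = - \frac{\frac{1}{2} \frac{1}{I}}{4} = - \frac{1}{8 I}$)
$P - 26 k{\left(H,-7 \right)} = 14 - 26 \left(- \frac{1}{8 \cdot 6}\right) = 14 - 26 \left(\left(- \frac{1}{8}\right) \frac{1}{6}\right) = 14 - - \frac{13}{24} = 14 + \frac{13}{24} = \frac{349}{24}$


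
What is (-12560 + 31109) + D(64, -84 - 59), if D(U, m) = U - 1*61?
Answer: 18552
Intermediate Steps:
D(U, m) = -61 + U (D(U, m) = U - 61 = -61 + U)
(-12560 + 31109) + D(64, -84 - 59) = (-12560 + 31109) + (-61 + 64) = 18549 + 3 = 18552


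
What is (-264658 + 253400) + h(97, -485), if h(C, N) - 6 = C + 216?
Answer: -10939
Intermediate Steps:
h(C, N) = 222 + C (h(C, N) = 6 + (C + 216) = 6 + (216 + C) = 222 + C)
(-264658 + 253400) + h(97, -485) = (-264658 + 253400) + (222 + 97) = -11258 + 319 = -10939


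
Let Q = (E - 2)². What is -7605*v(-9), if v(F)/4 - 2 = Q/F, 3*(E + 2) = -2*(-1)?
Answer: -209560/9 ≈ -23284.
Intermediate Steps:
E = -4/3 (E = -2 + (-2*(-1))/3 = -2 + (⅓)*2 = -2 + ⅔ = -4/3 ≈ -1.3333)
Q = 100/9 (Q = (-4/3 - 2)² = (-10/3)² = 100/9 ≈ 11.111)
v(F) = 8 + 400/(9*F) (v(F) = 8 + 4*(100/(9*F)) = 8 + 400/(9*F))
-7605*v(-9) = -7605*(8 + (400/9)/(-9)) = -7605*(8 + (400/9)*(-⅑)) = -7605*(8 - 400/81) = -7605*248/81 = -209560/9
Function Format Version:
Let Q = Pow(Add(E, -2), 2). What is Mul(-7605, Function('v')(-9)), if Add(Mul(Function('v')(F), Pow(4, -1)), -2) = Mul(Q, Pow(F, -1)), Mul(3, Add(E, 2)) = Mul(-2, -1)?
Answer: Rational(-209560, 9) ≈ -23284.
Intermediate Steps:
E = Rational(-4, 3) (E = Add(-2, Mul(Rational(1, 3), Mul(-2, -1))) = Add(-2, Mul(Rational(1, 3), 2)) = Add(-2, Rational(2, 3)) = Rational(-4, 3) ≈ -1.3333)
Q = Rational(100, 9) (Q = Pow(Add(Rational(-4, 3), -2), 2) = Pow(Rational(-10, 3), 2) = Rational(100, 9) ≈ 11.111)
Function('v')(F) = Add(8, Mul(Rational(400, 9), Pow(F, -1))) (Function('v')(F) = Add(8, Mul(4, Mul(Rational(100, 9), Pow(F, -1)))) = Add(8, Mul(Rational(400, 9), Pow(F, -1))))
Mul(-7605, Function('v')(-9)) = Mul(-7605, Add(8, Mul(Rational(400, 9), Pow(-9, -1)))) = Mul(-7605, Add(8, Mul(Rational(400, 9), Rational(-1, 9)))) = Mul(-7605, Add(8, Rational(-400, 81))) = Mul(-7605, Rational(248, 81)) = Rational(-209560, 9)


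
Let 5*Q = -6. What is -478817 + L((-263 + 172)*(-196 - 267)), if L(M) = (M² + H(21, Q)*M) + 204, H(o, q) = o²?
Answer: 1793291729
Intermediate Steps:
Q = -6/5 (Q = (⅕)*(-6) = -6/5 ≈ -1.2000)
L(M) = 204 + M² + 441*M (L(M) = (M² + 21²*M) + 204 = (M² + 441*M) + 204 = 204 + M² + 441*M)
-478817 + L((-263 + 172)*(-196 - 267)) = -478817 + (204 + ((-263 + 172)*(-196 - 267))² + 441*((-263 + 172)*(-196 - 267))) = -478817 + (204 + (-91*(-463))² + 441*(-91*(-463))) = -478817 + (204 + 42133² + 441*42133) = -478817 + (204 + 1775189689 + 18580653) = -478817 + 1793770546 = 1793291729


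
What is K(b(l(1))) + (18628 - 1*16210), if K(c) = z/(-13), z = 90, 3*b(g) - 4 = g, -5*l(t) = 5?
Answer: 31344/13 ≈ 2411.1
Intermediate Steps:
l(t) = -1 (l(t) = -⅕*5 = -1)
b(g) = 4/3 + g/3
K(c) = -90/13 (K(c) = 90/(-13) = 90*(-1/13) = -90/13)
K(b(l(1))) + (18628 - 1*16210) = -90/13 + (18628 - 1*16210) = -90/13 + (18628 - 16210) = -90/13 + 2418 = 31344/13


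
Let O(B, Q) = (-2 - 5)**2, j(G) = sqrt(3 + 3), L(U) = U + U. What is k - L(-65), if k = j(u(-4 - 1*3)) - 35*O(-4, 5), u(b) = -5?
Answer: -1585 + sqrt(6) ≈ -1582.6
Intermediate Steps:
L(U) = 2*U
j(G) = sqrt(6)
O(B, Q) = 49 (O(B, Q) = (-7)**2 = 49)
k = -1715 + sqrt(6) (k = sqrt(6) - 35*49 = sqrt(6) - 1715 = -1715 + sqrt(6) ≈ -1712.6)
k - L(-65) = (-1715 + sqrt(6)) - 2*(-65) = (-1715 + sqrt(6)) - 1*(-130) = (-1715 + sqrt(6)) + 130 = -1585 + sqrt(6)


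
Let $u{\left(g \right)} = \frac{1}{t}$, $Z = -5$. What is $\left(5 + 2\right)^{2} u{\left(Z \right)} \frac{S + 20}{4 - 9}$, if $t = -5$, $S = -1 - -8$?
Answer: $\frac{1323}{25} \approx 52.92$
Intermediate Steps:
$S = 7$ ($S = -1 + 8 = 7$)
$u{\left(g \right)} = - \frac{1}{5}$ ($u{\left(g \right)} = \frac{1}{-5} = - \frac{1}{5}$)
$\left(5 + 2\right)^{2} u{\left(Z \right)} \frac{S + 20}{4 - 9} = \left(5 + 2\right)^{2} \left(- \frac{1}{5}\right) \frac{7 + 20}{4 - 9} = 7^{2} \left(- \frac{1}{5}\right) \frac{27}{-5} = 49 \left(- \frac{1}{5}\right) 27 \left(- \frac{1}{5}\right) = \left(- \frac{49}{5}\right) \left(- \frac{27}{5}\right) = \frac{1323}{25}$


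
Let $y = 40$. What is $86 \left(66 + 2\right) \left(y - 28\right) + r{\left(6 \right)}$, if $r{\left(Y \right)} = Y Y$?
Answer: $70212$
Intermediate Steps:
$r{\left(Y \right)} = Y^{2}$
$86 \left(66 + 2\right) \left(y - 28\right) + r{\left(6 \right)} = 86 \left(66 + 2\right) \left(40 - 28\right) + 6^{2} = 86 \cdot 68 \cdot 12 + 36 = 86 \cdot 816 + 36 = 70176 + 36 = 70212$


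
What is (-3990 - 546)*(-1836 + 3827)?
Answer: -9031176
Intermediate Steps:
(-3990 - 546)*(-1836 + 3827) = -4536*1991 = -9031176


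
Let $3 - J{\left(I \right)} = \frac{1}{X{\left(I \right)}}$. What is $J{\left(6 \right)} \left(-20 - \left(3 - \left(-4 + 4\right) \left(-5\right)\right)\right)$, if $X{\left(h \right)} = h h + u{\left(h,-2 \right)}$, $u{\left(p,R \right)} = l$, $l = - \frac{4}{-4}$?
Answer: $- \frac{2530}{37} \approx -68.378$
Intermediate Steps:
$l = 1$ ($l = \left(-4\right) \left(- \frac{1}{4}\right) = 1$)
$u{\left(p,R \right)} = 1$
$X{\left(h \right)} = 1 + h^{2}$ ($X{\left(h \right)} = h h + 1 = h^{2} + 1 = 1 + h^{2}$)
$J{\left(I \right)} = 3 - \frac{1}{1 + I^{2}}$
$J{\left(6 \right)} \left(-20 - \left(3 - \left(-4 + 4\right) \left(-5\right)\right)\right) = \frac{2 + 3 \cdot 6^{2}}{1 + 6^{2}} \left(-20 - \left(3 - \left(-4 + 4\right) \left(-5\right)\right)\right) = \frac{2 + 3 \cdot 36}{1 + 36} \left(-20 + \left(0 \left(-5\right) - 3\right)\right) = \frac{2 + 108}{37} \left(-20 + \left(0 - 3\right)\right) = \frac{1}{37} \cdot 110 \left(-20 - 3\right) = \frac{110}{37} \left(-23\right) = - \frac{2530}{37}$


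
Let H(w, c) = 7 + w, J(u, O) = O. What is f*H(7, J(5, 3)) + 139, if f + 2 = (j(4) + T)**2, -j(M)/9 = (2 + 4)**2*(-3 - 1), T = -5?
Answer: 23333645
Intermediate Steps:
j(M) = 1296 (j(M) = -9*(2 + 4)**2*(-3 - 1) = -9*6**2*(-4) = -324*(-4) = -9*(-144) = 1296)
f = 1666679 (f = -2 + (1296 - 5)**2 = -2 + 1291**2 = -2 + 1666681 = 1666679)
f*H(7, J(5, 3)) + 139 = 1666679*(7 + 7) + 139 = 1666679*14 + 139 = 23333506 + 139 = 23333645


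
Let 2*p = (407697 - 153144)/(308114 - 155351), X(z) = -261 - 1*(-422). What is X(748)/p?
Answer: 1261274/6527 ≈ 193.24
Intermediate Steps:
X(z) = 161 (X(z) = -261 + 422 = 161)
p = 6527/7834 (p = ((407697 - 153144)/(308114 - 155351))/2 = (254553/152763)/2 = (254553*(1/152763))/2 = (½)*(6527/3917) = 6527/7834 ≈ 0.83316)
X(748)/p = 161/(6527/7834) = 161*(7834/6527) = 1261274/6527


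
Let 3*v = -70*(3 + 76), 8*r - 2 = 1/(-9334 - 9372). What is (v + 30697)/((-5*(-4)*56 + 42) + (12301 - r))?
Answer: 12953680528/6044020839 ≈ 2.1432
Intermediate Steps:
r = 37411/149648 (r = ¼ + 1/(8*(-9334 - 9372)) = ¼ + (⅛)/(-18706) = ¼ + (⅛)*(-1/18706) = ¼ - 1/149648 = 37411/149648 ≈ 0.24999)
v = -5530/3 (v = (-70*(3 + 76))/3 = (-70*79)/3 = (⅓)*(-5530) = -5530/3 ≈ -1843.3)
(v + 30697)/((-5*(-4)*56 + 42) + (12301 - r)) = (-5530/3 + 30697)/((-5*(-4)*56 + 42) + (12301 - 1*37411/149648)) = 86561/(3*((20*56 + 42) + (12301 - 37411/149648))) = 86561/(3*((1120 + 42) + 1840782637/149648)) = 86561/(3*(1162 + 1840782637/149648)) = 86561/(3*(2014673613/149648)) = (86561/3)*(149648/2014673613) = 12953680528/6044020839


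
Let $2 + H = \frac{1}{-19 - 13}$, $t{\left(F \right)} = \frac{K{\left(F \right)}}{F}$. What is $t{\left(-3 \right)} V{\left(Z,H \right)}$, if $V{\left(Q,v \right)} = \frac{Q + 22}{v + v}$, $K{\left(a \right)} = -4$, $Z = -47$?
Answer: $\frac{320}{39} \approx 8.2051$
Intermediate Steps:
$t{\left(F \right)} = - \frac{4}{F}$
$H = - \frac{65}{32}$ ($H = -2 + \frac{1}{-19 - 13} = -2 + \frac{1}{-32} = -2 - \frac{1}{32} = - \frac{65}{32} \approx -2.0313$)
$V{\left(Q,v \right)} = \frac{22 + Q}{2 v}$
$t{\left(-3 \right)} V{\left(Z,H \right)} = - \frac{4}{-3} \frac{22 - 47}{2 \left(- \frac{65}{32}\right)} = \left(-4\right) \left(- \frac{1}{3}\right) \frac{1}{2} \left(- \frac{32}{65}\right) \left(-25\right) = \frac{4}{3} \cdot \frac{80}{13} = \frac{320}{39}$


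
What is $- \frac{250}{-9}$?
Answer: $\frac{250}{9} \approx 27.778$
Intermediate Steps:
$- \frac{250}{-9} = \left(-250\right) \left(- \frac{1}{9}\right) = \frac{250}{9}$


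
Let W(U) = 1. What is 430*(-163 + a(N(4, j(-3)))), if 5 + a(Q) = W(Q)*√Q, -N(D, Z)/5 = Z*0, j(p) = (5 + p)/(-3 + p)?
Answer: -72240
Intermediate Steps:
j(p) = (5 + p)/(-3 + p)
N(D, Z) = 0 (N(D, Z) = -5*Z*0 = -5*0 = 0)
a(Q) = -5 + √Q (a(Q) = -5 + 1*√Q = -5 + √Q)
430*(-163 + a(N(4, j(-3)))) = 430*(-163 + (-5 + √0)) = 430*(-163 + (-5 + 0)) = 430*(-163 - 5) = 430*(-168) = -72240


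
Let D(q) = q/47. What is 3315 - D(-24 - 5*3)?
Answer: 155844/47 ≈ 3315.8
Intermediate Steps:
D(q) = q/47 (D(q) = q*(1/47) = q/47)
3315 - D(-24 - 5*3) = 3315 - (-24 - 5*3)/47 = 3315 - (-24 - 15)/47 = 3315 - (-39)/47 = 3315 - 1*(-39/47) = 3315 + 39/47 = 155844/47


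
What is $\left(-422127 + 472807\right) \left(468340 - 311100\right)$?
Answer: $7968923200$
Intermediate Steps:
$\left(-422127 + 472807\right) \left(468340 - 311100\right) = 50680 \cdot 157240 = 7968923200$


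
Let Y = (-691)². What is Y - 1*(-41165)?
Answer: 518646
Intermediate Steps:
Y = 477481
Y - 1*(-41165) = 477481 - 1*(-41165) = 477481 + 41165 = 518646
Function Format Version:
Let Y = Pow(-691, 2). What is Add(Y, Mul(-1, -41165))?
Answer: 518646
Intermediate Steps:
Y = 477481
Add(Y, Mul(-1, -41165)) = Add(477481, Mul(-1, -41165)) = Add(477481, 41165) = 518646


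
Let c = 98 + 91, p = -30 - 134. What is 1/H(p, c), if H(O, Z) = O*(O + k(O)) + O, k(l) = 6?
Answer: 1/25748 ≈ 3.8838e-5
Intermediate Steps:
p = -164
c = 189
H(O, Z) = O + O*(6 + O) (H(O, Z) = O*(O + 6) + O = O*(6 + O) + O = O + O*(6 + O))
1/H(p, c) = 1/(-164*(7 - 164)) = 1/(-164*(-157)) = 1/25748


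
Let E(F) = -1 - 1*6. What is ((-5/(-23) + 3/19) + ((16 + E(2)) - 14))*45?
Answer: -90945/437 ≈ -208.11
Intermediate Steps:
E(F) = -7 (E(F) = -1 - 6 = -7)
((-5/(-23) + 3/19) + ((16 + E(2)) - 14))*45 = ((-5/(-23) + 3/19) + ((16 - 7) - 14))*45 = ((-5*(-1/23) + 3*(1/19)) + (9 - 14))*45 = ((5/23 + 3/19) - 5)*45 = (164/437 - 5)*45 = -2021/437*45 = -90945/437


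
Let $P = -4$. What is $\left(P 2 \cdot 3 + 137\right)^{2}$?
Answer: $12769$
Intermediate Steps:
$\left(P 2 \cdot 3 + 137\right)^{2} = \left(\left(-4\right) 2 \cdot 3 + 137\right)^{2} = \left(\left(-8\right) 3 + 137\right)^{2} = \left(-24 + 137\right)^{2} = 113^{2} = 12769$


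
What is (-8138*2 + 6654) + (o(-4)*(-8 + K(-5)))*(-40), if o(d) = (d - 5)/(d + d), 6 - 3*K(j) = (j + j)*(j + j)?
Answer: -7852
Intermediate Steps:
K(j) = 2 - 4*j²/3 (K(j) = 2 - (j + j)*(j + j)/3 = 2 - 2*j*2*j/3 = 2 - 4*j²/3)
o(d) = (-5 + d)/(2*d) (o(d) = (-5 + d)/((2*d)) = (-5 + d)*(1/(2*d)) = (-5 + d)/(2*d))
(-8138*2 + 6654) + (o(-4)*(-8 + K(-5)))*(-40) = (-8138*2 + 6654) + (((½)*(-5 - 4)/(-4))*(-8 + (2 - 4/3*(-5)²)))*(-40) = (-16276 + 6654) + (((½)*(-¼)*(-9))*(-8 + (2 - 4/3*25)))*(-40) = -9622 + (9*(-8 + (2 - 100/3))/8)*(-40) = -9622 + (9*(-8 - 94/3)/8)*(-40) = -9622 + ((9/8)*(-118/3))*(-40) = -9622 - 177/4*(-40) = -9622 + 1770 = -7852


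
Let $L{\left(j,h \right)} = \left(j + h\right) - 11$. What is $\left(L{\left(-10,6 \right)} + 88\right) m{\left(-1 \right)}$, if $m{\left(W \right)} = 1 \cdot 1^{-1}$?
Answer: $73$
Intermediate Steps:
$m{\left(W \right)} = 1$ ($m{\left(W \right)} = 1 \cdot 1 = 1$)
$L{\left(j,h \right)} = -11 + h + j$ ($L{\left(j,h \right)} = \left(h + j\right) - 11 = -11 + h + j$)
$\left(L{\left(-10,6 \right)} + 88\right) m{\left(-1 \right)} = \left(\left(-11 + 6 - 10\right) + 88\right) 1 = \left(-15 + 88\right) 1 = 73 \cdot 1 = 73$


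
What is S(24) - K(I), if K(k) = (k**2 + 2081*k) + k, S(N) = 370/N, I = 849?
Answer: -29860843/12 ≈ -2.4884e+6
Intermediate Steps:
K(k) = k**2 + 2082*k
S(24) - K(I) = 370/24 - 849*(2082 + 849) = 370*(1/24) - 849*2931 = 185/12 - 1*2488419 = 185/12 - 2488419 = -29860843/12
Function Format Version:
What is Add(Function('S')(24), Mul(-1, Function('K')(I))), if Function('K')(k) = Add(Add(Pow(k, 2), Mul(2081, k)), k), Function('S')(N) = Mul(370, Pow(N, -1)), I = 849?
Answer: Rational(-29860843, 12) ≈ -2.4884e+6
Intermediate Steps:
Function('K')(k) = Add(Pow(k, 2), Mul(2082, k))
Add(Function('S')(24), Mul(-1, Function('K')(I))) = Add(Mul(370, Pow(24, -1)), Mul(-1, Mul(849, Add(2082, 849)))) = Add(Mul(370, Rational(1, 24)), Mul(-1, Mul(849, 2931))) = Add(Rational(185, 12), Mul(-1, 2488419)) = Add(Rational(185, 12), -2488419) = Rational(-29860843, 12)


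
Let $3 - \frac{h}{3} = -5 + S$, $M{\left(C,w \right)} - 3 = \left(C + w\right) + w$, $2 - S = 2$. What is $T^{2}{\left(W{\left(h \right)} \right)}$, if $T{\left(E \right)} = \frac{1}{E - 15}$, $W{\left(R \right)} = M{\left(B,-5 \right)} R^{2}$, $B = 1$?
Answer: $\frac{1}{12047841} \approx 8.3002 \cdot 10^{-8}$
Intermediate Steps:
$S = 0$ ($S = 2 - 2 = 0$)
$M{\left(C,w \right)} = 3 + C + 2 w$ ($M{\left(C,w \right)} = 3 + \left(\left(C + w\right) + w\right) = 3 + \left(C + 2 w\right) = 3 + C + 2 w$)
$h = 24$ ($h = 9 - 3 \left(-5 + 0\right) = 9 - -15 = 9 + 15 = 24$)
$W{\left(R \right)} = - 6 R^{2}$ ($W{\left(R \right)} = \left(3 + 1 + 2 \left(-5\right)\right) R^{2} = \left(3 + 1 - 10\right) R^{2} = - 6 R^{2}$)
$T{\left(E \right)} = \frac{1}{-15 + E}$
$T^{2}{\left(W{\left(h \right)} \right)} = \left(\frac{1}{-15 - 6 \cdot 24^{2}}\right)^{2} = \left(\frac{1}{-15 - 3456}\right)^{2} = \left(\frac{1}{-3471}\right)^{2} = \left(- \frac{1}{3471}\right)^{2} = \frac{1}{12047841}$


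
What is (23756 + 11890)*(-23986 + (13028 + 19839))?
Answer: 316572126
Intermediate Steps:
(23756 + 11890)*(-23986 + (13028 + 19839)) = 35646*(-23986 + 32867) = 35646*8881 = 316572126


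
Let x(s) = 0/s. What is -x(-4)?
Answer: 0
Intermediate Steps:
x(s) = 0
-x(-4) = -1*0 = 0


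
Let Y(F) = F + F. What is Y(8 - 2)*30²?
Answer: 10800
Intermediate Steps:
Y(F) = 2*F
Y(8 - 2)*30² = (2*(8 - 2))*30² = (2*6)*900 = 12*900 = 10800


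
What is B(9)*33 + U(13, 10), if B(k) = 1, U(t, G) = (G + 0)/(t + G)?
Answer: 769/23 ≈ 33.435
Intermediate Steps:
U(t, G) = G/(G + t)
B(9)*33 + U(13, 10) = 1*33 + 10/(10 + 13) = 33 + 10/23 = 769/23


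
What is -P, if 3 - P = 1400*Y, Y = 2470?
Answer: 3457997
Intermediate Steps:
P = -3457997 (P = 3 - 1400*2470 = 3 - 1*3458000 = 3 - 3458000 = -3457997)
-P = -1*(-3457997) = 3457997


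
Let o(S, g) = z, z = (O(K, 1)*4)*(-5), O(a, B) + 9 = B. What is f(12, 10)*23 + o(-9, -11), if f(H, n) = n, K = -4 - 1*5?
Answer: 390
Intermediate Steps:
K = -9 (K = -4 - 5 = -9)
O(a, B) = -9 + B
z = 160 (z = ((-9 + 1)*4)*(-5) = -8*4*(-5) = -32*(-5) = 160)
o(S, g) = 160
f(12, 10)*23 + o(-9, -11) = 10*23 + 160 = 230 + 160 = 390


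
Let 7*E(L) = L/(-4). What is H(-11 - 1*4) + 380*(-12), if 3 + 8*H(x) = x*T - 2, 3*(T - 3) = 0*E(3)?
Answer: -18265/4 ≈ -4566.3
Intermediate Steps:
E(L) = -L/28 (E(L) = (L/(-4))/7 = (L*(-1/4))/7 = (-L/4)/7 = -L/28)
T = 3 (T = 3 + (0*(-1/28*3))/3 = 3 + (0*(-3/28))/3 = 3 + (1/3)*0 = 3 + 0 = 3)
H(x) = -5/8 + 3*x/8 (H(x) = -3/8 + (x*3 - 2)/8 = -3/8 + (3*x - 2)/8 = -3/8 + (-2 + 3*x)/8 = -3/8 + (-1/4 + 3*x/8) = -5/8 + 3*x/8)
H(-11 - 1*4) + 380*(-12) = (-5/8 + 3*(-11 - 1*4)/8) + 380*(-12) = (-5/8 + 3*(-11 - 4)/8) - 4560 = (-5/8 + (3/8)*(-15)) - 4560 = (-5/8 - 45/8) - 4560 = -25/4 - 4560 = -18265/4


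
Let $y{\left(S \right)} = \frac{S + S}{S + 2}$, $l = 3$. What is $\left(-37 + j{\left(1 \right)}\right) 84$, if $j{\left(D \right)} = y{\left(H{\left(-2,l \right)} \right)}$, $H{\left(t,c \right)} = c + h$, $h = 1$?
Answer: $-2996$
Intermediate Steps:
$H{\left(t,c \right)} = 1 + c$ ($H{\left(t,c \right)} = c + 1 = 1 + c$)
$y{\left(S \right)} = \frac{2 S}{2 + S}$
$j{\left(D \right)} = \frac{4}{3}$ ($j{\left(D \right)} = \frac{2 \left(1 + 3\right)}{2 + \left(1 + 3\right)} = 2 \cdot 4 \frac{1}{2 + 4} = 2 \cdot 4 \cdot \frac{1}{6} = \frac{4}{3}$)
$\left(-37 + j{\left(1 \right)}\right) 84 = \left(-37 + \frac{4}{3}\right) 84 = \left(- \frac{107}{3}\right) 84 = -2996$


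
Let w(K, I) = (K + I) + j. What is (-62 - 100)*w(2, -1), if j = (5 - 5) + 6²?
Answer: -5994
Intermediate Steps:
j = 36 (j = 0 + 36 = 36)
w(K, I) = 36 + I + K (w(K, I) = (K + I) + 36 = (I + K) + 36 = 36 + I + K)
(-62 - 100)*w(2, -1) = (-62 - 100)*(36 - 1 + 2) = -162*37 = -5994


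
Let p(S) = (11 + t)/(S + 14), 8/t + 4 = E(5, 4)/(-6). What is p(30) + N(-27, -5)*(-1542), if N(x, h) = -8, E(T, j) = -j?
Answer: 2713963/220 ≈ 12336.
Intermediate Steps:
t = -12/5 (t = 8/(-4 - 1*4/(-6)) = 8/(-4 - 4*(-⅙)) = 8/(-4 + ⅔) = 8/(-10/3) = 8*(-3/10) = -12/5 ≈ -2.4000)
p(S) = 43/(5*(14 + S)) (p(S) = (11 - 12/5)/(S + 14) = 43/(5*(14 + S)))
p(30) + N(-27, -5)*(-1542) = 43/(5*(14 + 30)) - 8*(-1542) = (43/5)/44 + 12336 = (43/5)*(1/44) + 12336 = 43/220 + 12336 = 2713963/220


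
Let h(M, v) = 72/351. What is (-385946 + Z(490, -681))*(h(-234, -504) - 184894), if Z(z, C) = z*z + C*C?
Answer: -176341532390/3 ≈ -5.8780e+10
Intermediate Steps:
Z(z, C) = C² + z² (Z(z, C) = z² + C² = C² + z²)
h(M, v) = 8/39 (h(M, v) = 72*(1/351) = 8/39)
(-385946 + Z(490, -681))*(h(-234, -504) - 184894) = (-385946 + ((-681)² + 490²))*(8/39 - 184894) = (-385946 + (463761 + 240100))*(-7210858/39) = (-385946 + 703861)*(-7210858/39) = 317915*(-7210858/39) = -176341532390/3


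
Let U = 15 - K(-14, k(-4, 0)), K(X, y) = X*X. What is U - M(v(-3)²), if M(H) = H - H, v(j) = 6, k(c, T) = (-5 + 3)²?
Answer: -181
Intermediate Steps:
k(c, T) = 4 (k(c, T) = (-2)² = 4)
M(H) = 0
K(X, y) = X²
U = -181 (U = 15 - 1*(-14)² = 15 - 1*196 = 15 - 196 = -181)
U - M(v(-3)²) = -181 - 1*0 = -181 + 0 = -181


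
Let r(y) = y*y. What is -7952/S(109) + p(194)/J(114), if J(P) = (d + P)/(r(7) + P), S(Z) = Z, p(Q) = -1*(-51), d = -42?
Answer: 111191/2616 ≈ 42.504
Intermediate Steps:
r(y) = y²
p(Q) = 51
J(P) = (-42 + P)/(49 + P) (J(P) = (-42 + P)/(7² + P) = (-42 + P)/(49 + P))
-7952/S(109) + p(194)/J(114) = -7952/109 + 51/(((-42 + 114)/(49 + 114))) = -7952*1/109 + 51/((72/163)) = -7952/109 + 51/(((1/163)*72)) = -7952/109 + 51/(72/163) = -7952/109 + 51*(163/72) = -7952/109 + 2771/24 = 111191/2616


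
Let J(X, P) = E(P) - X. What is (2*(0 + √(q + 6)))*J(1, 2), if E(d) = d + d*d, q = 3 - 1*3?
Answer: 10*√6 ≈ 24.495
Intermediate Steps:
q = 0 (q = 3 - 3 = 0)
E(d) = d + d²
J(X, P) = -X + P*(1 + P) (J(X, P) = P*(1 + P) - X = -X + P*(1 + P))
(2*(0 + √(q + 6)))*J(1, 2) = (2*(0 + √(0 + 6)))*(-1*1 + 2*(1 + 2)) = (2*(0 + √6))*(-1 + 2*3) = (2*√6)*(-1 + 6) = (2*√6)*5 = 10*√6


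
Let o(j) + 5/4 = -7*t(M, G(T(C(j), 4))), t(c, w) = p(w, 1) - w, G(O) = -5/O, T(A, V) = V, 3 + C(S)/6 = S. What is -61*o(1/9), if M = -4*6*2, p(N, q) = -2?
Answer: -244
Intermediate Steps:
C(S) = -18 + 6*S
M = -48 (M = -24*2 = -48)
t(c, w) = -2 - w
o(j) = 4 (o(j) = -5/4 - 7*(-2 - (-5)/4) = -5/4 - 7*(-2 - 1*(-5/4)) = -5/4 - 7*(-2 + 5/4) = -5/4 - 7*(-¾) = -5/4 + 21/4 = 4)
-61*o(1/9) = -61*4 = -244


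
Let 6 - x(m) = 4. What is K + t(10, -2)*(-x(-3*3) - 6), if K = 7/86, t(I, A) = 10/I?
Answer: -681/86 ≈ -7.9186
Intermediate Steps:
x(m) = 2 (x(m) = 6 - 1*4 = 6 - 4 = 2)
K = 7/86 (K = 7*(1/86) = 7/86 ≈ 0.081395)
K + t(10, -2)*(-x(-3*3) - 6) = 7/86 + (10/10)*(-1*2 - 6) = 7/86 + (10*(⅒))*(-2 - 6) = 7/86 + 1*(-8) = 7/86 - 8 = -681/86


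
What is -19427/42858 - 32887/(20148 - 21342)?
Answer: 115522934/4264371 ≈ 27.090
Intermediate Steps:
-19427/42858 - 32887/(20148 - 21342) = -19427*1/42858 - 32887/(-1194) = -19427/42858 - 32887*(-1/1194) = -19427/42858 + 32887/1194 = 115522934/4264371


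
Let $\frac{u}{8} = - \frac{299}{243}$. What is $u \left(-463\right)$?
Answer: $\frac{1107496}{243} \approx 4557.6$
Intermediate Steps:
$u = - \frac{2392}{243}$ ($u = 8 \left(- \frac{299}{243}\right) = - \frac{2392}{243} \approx -9.8436$)
$u \left(-463\right) = \left(- \frac{2392}{243}\right) \left(-463\right) = \frac{1107496}{243}$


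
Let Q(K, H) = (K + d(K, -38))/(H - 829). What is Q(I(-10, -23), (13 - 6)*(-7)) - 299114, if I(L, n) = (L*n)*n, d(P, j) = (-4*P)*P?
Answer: -75340201/439 ≈ -1.7162e+5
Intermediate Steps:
d(P, j) = -4*P²
I(L, n) = L*n²
Q(K, H) = (K - 4*K²)/(-829 + H) (Q(K, H) = (K - 4*K²)/(H - 829) = (K - 4*K²)/(-829 + H))
Q(I(-10, -23), (13 - 6)*(-7)) - 299114 = (-10*(-23)²)*(1 - (-40)*(-23)²)/(-829 + (13 - 6)*(-7)) - 299114 = (-10*529)*(1 - (-40)*529)/(-829 + 7*(-7)) - 299114 = -5290*(1 - 4*(-5290))/(-829 - 49) - 299114 = -5290*(1 + 21160)/(-878) - 299114 = -5290*(-1/878)*21161 - 299114 = 55970845/439 - 299114 = -75340201/439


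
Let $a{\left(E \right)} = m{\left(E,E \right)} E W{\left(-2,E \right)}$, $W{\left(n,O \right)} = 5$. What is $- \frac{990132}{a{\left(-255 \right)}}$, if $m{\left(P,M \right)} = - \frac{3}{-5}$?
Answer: $\frac{330044}{255} \approx 1294.3$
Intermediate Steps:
$m{\left(P,M \right)} = \frac{3}{5}$ ($m{\left(P,M \right)} = \left(-3\right) \left(- \frac{1}{5}\right) = \frac{3}{5}$)
$a{\left(E \right)} = 3 E$ ($a{\left(E \right)} = \frac{3 E}{5} \cdot 5 = 3 E$)
$- \frac{990132}{a{\left(-255 \right)}} = - \frac{990132}{3 \left(-255\right)} = - \frac{990132}{-765} = \left(-990132\right) \left(- \frac{1}{765}\right) = \frac{330044}{255}$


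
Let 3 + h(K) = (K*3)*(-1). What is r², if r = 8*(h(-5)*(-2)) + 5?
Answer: 34969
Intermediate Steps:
h(K) = -3 - 3*K (h(K) = -3 + (K*3)*(-1) = -3 + (3*K)*(-1) = -3 - 3*K)
r = -187 (r = 8*((-3 - 3*(-5))*(-2)) + 5 = 8*((-3 + 15)*(-2)) + 5 = 8*(12*(-2)) + 5 = 8*(-24) + 5 = -192 + 5 = -187)
r² = (-187)² = 34969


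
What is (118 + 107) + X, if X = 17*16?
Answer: 497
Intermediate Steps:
X = 272
(118 + 107) + X = (118 + 107) + 272 = 225 + 272 = 497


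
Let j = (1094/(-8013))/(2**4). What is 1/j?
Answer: -64104/547 ≈ -117.19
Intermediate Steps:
j = -547/64104 (j = (1094*(-1/8013))/16 = -1094/8013*1/16 = -547/64104 ≈ -0.0085330)
1/j = 1/(-547/64104) = -64104/547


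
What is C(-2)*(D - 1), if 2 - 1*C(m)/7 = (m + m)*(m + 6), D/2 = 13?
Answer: 3150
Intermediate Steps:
D = 26 (D = 2*13 = 26)
C(m) = 14 - 14*m*(6 + m) (C(m) = 14 - 7*(m + m)*(m + 6) = 14 - 7*2*m*(6 + m) = 14 - 14*m*(6 + m))
C(-2)*(D - 1) = (14 - 84*(-2) - 14*(-2)²)*(26 - 1) = (14 + 168 - 14*4)*25 = (14 + 168 - 56)*25 = 126*25 = 3150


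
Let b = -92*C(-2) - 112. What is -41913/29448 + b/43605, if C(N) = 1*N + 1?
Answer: -40626785/28535112 ≈ -1.4237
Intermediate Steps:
C(N) = 1 + N (C(N) = N + 1 = 1 + N)
b = -20 (b = -92*(1 - 2) - 112 = -92*(-1) - 112 = 92 - 112 = -20)
-41913/29448 + b/43605 = -41913/29448 - 20/43605 = -41913*1/29448 - 20*1/43605 = -4657/3272 - 4/8721 = -40626785/28535112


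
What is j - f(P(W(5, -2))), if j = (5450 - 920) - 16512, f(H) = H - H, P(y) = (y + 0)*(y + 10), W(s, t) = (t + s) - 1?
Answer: -11982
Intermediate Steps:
W(s, t) = -1 + s + t (W(s, t) = (s + t) - 1 = -1 + s + t)
P(y) = y*(10 + y)
f(H) = 0
j = -11982 (j = 4530 - 16512 = -11982)
j - f(P(W(5, -2))) = -11982 - 1*0 = -11982 + 0 = -11982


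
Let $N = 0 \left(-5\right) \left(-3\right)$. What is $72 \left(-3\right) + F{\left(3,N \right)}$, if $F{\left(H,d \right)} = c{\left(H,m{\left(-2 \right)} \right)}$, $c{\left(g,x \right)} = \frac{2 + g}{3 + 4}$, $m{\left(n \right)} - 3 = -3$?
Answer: $- \frac{1507}{7} \approx -215.29$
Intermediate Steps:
$N = 0$ ($N = 0 \left(-3\right) = 0$)
$m{\left(n \right)} = 0$ ($m{\left(n \right)} = 3 - 3 = 0$)
$c{\left(g,x \right)} = \frac{2}{7} + \frac{g}{7}$ ($c{\left(g,x \right)} = \frac{2 + g}{7} = \left(2 + g\right) \frac{1}{7} = \frac{2}{7} + \frac{g}{7}$)
$F{\left(H,d \right)} = \frac{2}{7} + \frac{H}{7}$
$72 \left(-3\right) + F{\left(3,N \right)} = 72 \left(-3\right) + \left(\frac{2}{7} + \frac{1}{7} \cdot 3\right) = -216 + \left(\frac{2}{7} + \frac{3}{7}\right) = -216 + \frac{5}{7} = - \frac{1507}{7}$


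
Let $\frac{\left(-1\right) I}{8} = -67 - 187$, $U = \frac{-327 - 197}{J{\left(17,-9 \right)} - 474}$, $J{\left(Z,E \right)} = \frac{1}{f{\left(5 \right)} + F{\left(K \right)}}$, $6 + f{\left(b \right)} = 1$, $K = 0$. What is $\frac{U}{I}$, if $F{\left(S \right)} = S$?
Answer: $\frac{655}{1204468} \approx 0.00054381$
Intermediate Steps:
$f{\left(b \right)} = -5$ ($f{\left(b \right)} = -6 + 1 = -5$)
$J{\left(Z,E \right)} = - \frac{1}{5}$ ($J{\left(Z,E \right)} = \frac{1}{-5 + 0} = \frac{1}{-5} = - \frac{1}{5}$)
$U = \frac{2620}{2371}$ ($U = \frac{-327 - 197}{- \frac{1}{5} - 474} = - \frac{524}{- \frac{2371}{5}} = \left(-524\right) \left(- \frac{5}{2371}\right) = \frac{2620}{2371} \approx 1.105$)
$I = 2032$ ($I = - 8 \left(-67 - 187\right) = \left(-8\right) \left(-254\right) = 2032$)
$\frac{U}{I} = \frac{2620}{2371 \cdot 2032} = \frac{2620}{2371} \cdot \frac{1}{2032} = \frac{655}{1204468}$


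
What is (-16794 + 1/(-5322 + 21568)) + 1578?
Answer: -247199135/16246 ≈ -15216.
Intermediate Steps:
(-16794 + 1/(-5322 + 21568)) + 1578 = (-16794 + 1/16246) + 1578 = -272835323/16246 + 1578 = -247199135/16246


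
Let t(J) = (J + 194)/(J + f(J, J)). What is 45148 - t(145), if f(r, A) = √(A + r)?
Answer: 6455825/143 + 339*√290/20735 ≈ 45146.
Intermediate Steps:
t(J) = (194 + J)/(J + √2*√J) (t(J) = (J + 194)/(J + √(J + J)) = (194 + J)/(J + √(2*J)) = (194 + J)/(J + √2*√J))
45148 - t(145) = 45148 - (194 + 145)/(145 + √2*√145) = 45148 - 339/(145 + √290)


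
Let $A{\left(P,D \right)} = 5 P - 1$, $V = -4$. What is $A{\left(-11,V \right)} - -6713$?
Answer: $6657$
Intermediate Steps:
$A{\left(P,D \right)} = -1 + 5 P$
$A{\left(-11,V \right)} - -6713 = \left(-1 + 5 \left(-11\right)\right) - -6713 = \left(-1 - 55\right) + 6713 = -56 + 6713 = 6657$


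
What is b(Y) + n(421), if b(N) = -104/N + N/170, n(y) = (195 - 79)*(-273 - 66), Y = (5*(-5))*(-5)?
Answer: -167127411/4250 ≈ -39324.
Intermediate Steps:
Y = 125 (Y = -25*(-5) = 125)
n(y) = -39324 (n(y) = 116*(-339) = -39324)
b(N) = -104/N + N/170 (b(N) = -104/N + N*(1/170) = -104/N + N/170)
b(Y) + n(421) = (-104/125 + (1/170)*125) - 39324 = (-104*1/125 + 25/34) - 39324 = (-104/125 + 25/34) - 39324 = -411/4250 - 39324 = -167127411/4250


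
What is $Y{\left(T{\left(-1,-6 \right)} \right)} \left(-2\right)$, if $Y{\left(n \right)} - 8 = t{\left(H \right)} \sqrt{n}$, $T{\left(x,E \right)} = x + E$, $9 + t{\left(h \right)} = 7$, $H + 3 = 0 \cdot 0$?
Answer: $-16 + 4 i \sqrt{7} \approx -16.0 + 10.583 i$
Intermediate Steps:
$H = -3$ ($H = -3 + 0 \cdot 0 = -3 + 0 = -3$)
$t{\left(h \right)} = -2$ ($t{\left(h \right)} = -9 + 7 = -2$)
$T{\left(x,E \right)} = E + x$
$Y{\left(n \right)} = 8 - 2 \sqrt{n}$
$Y{\left(T{\left(-1,-6 \right)} \right)} \left(-2\right) = \left(8 - 2 \sqrt{-6 - 1}\right) \left(-2\right) = \left(8 - 2 \sqrt{-7}\right) \left(-2\right) = \left(8 - 2 i \sqrt{7}\right) \left(-2\right) = -16 + 4 i \sqrt{7}$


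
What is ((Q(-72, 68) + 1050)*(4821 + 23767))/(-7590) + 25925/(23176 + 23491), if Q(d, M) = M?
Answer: -32420546443/7700055 ≈ -4210.4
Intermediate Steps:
((Q(-72, 68) + 1050)*(4821 + 23767))/(-7590) + 25925/(23176 + 23491) = ((68 + 1050)*(4821 + 23767))/(-7590) + 25925/(23176 + 23491) = (1118*28588)*(-1/7590) + 25925/46667 = 31961384*(-1/7590) + 25925*(1/46667) = -15980692/3795 + 25925/46667 = -32420546443/7700055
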